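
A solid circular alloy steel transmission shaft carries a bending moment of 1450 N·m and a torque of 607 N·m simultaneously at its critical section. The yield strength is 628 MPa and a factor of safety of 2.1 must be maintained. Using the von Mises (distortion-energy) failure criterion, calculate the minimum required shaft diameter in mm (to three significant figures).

d = 37.5 mm

σ_allow = σ_y/n = 628/2.1 = 299.0 MPa.
For a solid shaft σ_b = 32M/(πd³) and τ = 16T/(πd³), so the von Mises stress is σ' = (16/πd³)·√(4M²+3T²).
√(4M²+3T²) = √(4×(1.450×10^6)² + 3×(607000)²) = 3.085×10^6 N·mm.
d³ = 16×3.085×10^6/(π×299.0) = 52530 mm³.
d = 37.45 mm.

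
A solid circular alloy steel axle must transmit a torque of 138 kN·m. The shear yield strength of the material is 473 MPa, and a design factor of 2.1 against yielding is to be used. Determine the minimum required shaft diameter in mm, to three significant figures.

Allowable shear stress τ_allow = 473/2.1 = 225.2 MPa.
For a solid shaft τ = 16T/(πd³), so d³ = 16T/(π τ_allow) = 16×1.3800×10^8/(π×225.2) = 3.120×10^6 mm³.
d = (3.120×10^6)^(1/3) = 146.1 mm.

d = 146 mm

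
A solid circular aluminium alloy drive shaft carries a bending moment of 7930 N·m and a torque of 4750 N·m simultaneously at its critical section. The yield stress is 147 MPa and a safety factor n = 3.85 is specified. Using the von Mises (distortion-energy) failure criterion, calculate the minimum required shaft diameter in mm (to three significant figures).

σ_allow = σ_y/n = 147/3.85 = 38.18 MPa.
For a solid shaft σ_b = 32M/(πd³) and τ = 16T/(πd³), so the von Mises stress is σ' = (16/πd³)·√(4M²+3T²).
√(4M²+3T²) = √(4×(7.930×10^6)² + 3×(4.750×10^6)²) = 1.787×10^7 N·mm.
d³ = 16×1.787×10^7/(π×38.18) = 2.383×10^6 mm³.
d = 133.6 mm.

d = 134 mm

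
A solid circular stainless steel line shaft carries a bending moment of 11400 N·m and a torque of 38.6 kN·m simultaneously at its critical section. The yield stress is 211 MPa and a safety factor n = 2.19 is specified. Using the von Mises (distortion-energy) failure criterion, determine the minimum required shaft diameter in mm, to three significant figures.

σ_allow = σ_y/n = 211/2.19 = 96.35 MPa.
For a solid shaft σ_b = 32M/(πd³) and τ = 16T/(πd³), so the von Mises stress is σ' = (16/πd³)·√(4M²+3T²).
√(4M²+3T²) = √(4×(1.140×10^7)² + 3×(3.860×10^7)²) = 7.064×10^7 N·mm.
d³ = 16×7.064×10^7/(π×96.35) = 3.734×10^6 mm³.
d = 155.1 mm.

d = 155 mm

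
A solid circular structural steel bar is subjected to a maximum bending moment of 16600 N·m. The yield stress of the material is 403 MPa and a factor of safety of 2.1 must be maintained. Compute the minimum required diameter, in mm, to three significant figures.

σ_allow = 403/2.1 = 191.9 MPa.
For a solid circular section σ = 32M/(πd³), so d³ = 32M/(π σ_allow) = 32×1.6600×10^7/(π×191.9) = 881100 mm³.
d = 95.87 mm.

d = 95.9 mm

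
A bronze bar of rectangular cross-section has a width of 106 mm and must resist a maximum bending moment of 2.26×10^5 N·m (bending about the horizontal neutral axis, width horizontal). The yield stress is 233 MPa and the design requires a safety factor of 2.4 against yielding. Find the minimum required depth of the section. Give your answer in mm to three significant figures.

h = 363 mm

σ_allow = 233/2.4 = 97.08 MPa.
For a rectangular section σ = 6M/(bh²), so h² = 6M/(b σ_allow) = 6×2.2600×10^8/(106×97.08) = 131800 mm².
h = 363.0 mm.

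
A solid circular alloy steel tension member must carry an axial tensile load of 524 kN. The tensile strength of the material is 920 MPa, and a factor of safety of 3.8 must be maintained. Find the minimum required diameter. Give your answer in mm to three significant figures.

d = 52.5 mm

Allowable stress σ_allow = 920/3.8 = 242.1 MPa.
Required area A = F/σ_allow = 524000/242.1 = 2164 mm².
A = πd²/4 → d = √(4A/π) = 52.50 mm.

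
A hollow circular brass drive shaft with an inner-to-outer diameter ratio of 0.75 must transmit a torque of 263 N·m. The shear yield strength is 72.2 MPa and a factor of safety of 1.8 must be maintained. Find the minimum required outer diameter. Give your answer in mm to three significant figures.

τ_allow = 72.2/1.8 = 40.11 MPa.
For a hollow shaft τ = 16T/[πd_o³(1−k⁴)] with k = 0.75, so 1−k⁴ = 0.6836.
d_o³ = 16T/[π τ_allow (1−k⁴)] = 16×263000/(π×40.11×0.6836) = 48850 mm³.
d_o = 36.56 mm.

d_o = 36.6 mm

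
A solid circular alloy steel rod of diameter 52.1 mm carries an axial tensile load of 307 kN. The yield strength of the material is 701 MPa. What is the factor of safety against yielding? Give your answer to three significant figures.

n = 4.87

A = πd²/4 = 2132 mm².
σ = F/A = 307000/2132 = 144.0 MPa.
n = 701/144.0 = 4.868.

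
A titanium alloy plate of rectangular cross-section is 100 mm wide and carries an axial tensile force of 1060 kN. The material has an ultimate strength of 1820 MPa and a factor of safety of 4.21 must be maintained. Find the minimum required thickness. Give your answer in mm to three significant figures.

σ_allow = 1820/4.21 = 432.3 MPa.
Required area A = F/σ_allow = 1060000/432.3 = 2452 mm².
t = A/w = 2452/100 = 24.52 mm.

t = 24.5 mm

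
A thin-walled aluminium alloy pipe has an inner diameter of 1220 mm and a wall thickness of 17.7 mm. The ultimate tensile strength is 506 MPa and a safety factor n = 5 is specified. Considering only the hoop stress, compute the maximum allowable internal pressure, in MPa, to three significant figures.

p_allow = 2.94 MPa

σ_allow = 506/5 = 101.2 MPa.
σ_h = pD/(2t) → p_allow = 2σ_allow t/D = 2×101.2×17.7/1220 = 2.936 MPa.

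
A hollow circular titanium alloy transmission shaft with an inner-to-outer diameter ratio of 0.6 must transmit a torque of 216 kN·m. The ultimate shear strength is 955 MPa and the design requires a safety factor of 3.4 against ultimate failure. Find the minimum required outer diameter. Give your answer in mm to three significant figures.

d_o = 165 mm

τ_allow = 955/3.4 = 280.9 MPa.
For a hollow shaft τ = 16T/[πd_o³(1−k⁴)] with k = 0.6, so 1−k⁴ = 0.8704.
d_o³ = 16T/[π τ_allow (1−k⁴)] = 16×2.1600×10^8/(π×280.9×0.8704) = 4.500×10^6 mm³.
d_o = 165.1 mm.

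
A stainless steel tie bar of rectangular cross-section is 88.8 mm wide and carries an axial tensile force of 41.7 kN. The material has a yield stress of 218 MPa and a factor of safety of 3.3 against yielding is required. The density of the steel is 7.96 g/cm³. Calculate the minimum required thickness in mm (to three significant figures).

σ_allow = 218/3.3 = 66.06 MPa.
Required area A = F/σ_allow = 41700/66.06 = 631.2 mm².
t = A/w = 631.2/88.8 = 7.109 mm.

t = 7.11 mm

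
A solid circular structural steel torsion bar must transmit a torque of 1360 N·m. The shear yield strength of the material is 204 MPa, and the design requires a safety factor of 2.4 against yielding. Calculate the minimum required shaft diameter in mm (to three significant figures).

d = 43.4 mm

Allowable shear stress τ_allow = 204/2.4 = 85.00 MPa.
For a solid shaft τ = 16T/(πd³), so d³ = 16T/(π τ_allow) = 16×1360000/(π×85.00) = 81490 mm³.
d = (81490)^(1/3) = 43.35 mm.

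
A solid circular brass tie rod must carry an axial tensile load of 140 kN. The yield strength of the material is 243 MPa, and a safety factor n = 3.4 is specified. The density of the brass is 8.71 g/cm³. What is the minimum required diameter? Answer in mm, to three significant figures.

Allowable stress σ_allow = 243/3.4 = 71.47 MPa.
Required area A = F/σ_allow = 140000/71.47 = 1959 mm².
A = πd²/4 → d = √(4A/π) = 49.94 mm.

d = 49.9 mm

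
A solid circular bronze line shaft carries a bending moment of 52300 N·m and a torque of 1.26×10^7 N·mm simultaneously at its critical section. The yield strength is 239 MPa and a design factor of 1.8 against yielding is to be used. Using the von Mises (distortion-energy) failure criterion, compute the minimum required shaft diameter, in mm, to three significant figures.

d = 160 mm

σ_allow = σ_y/n = 239/1.8 = 132.8 MPa.
For a solid shaft σ_b = 32M/(πd³) and τ = 16T/(πd³), so the von Mises stress is σ' = (16/πd³)·√(4M²+3T²).
√(4M²+3T²) = √(4×(5.230×10^7)² + 3×(1.260×10^7)²) = 1.069×10^8 N·mm.
d³ = 16×1.069×10^8/(π×132.8) = 4.099×10^6 mm³.
d = 160.0 mm.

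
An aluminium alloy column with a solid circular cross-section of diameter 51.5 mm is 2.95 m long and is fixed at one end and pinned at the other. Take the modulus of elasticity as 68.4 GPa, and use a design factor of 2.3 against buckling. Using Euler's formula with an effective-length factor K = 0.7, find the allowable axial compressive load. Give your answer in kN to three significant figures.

I = πd⁴/64 = π×51.5⁴/64 = 345300 mm⁴.
Effective length L_e = KL = 0.7×2.95 m = 2065 mm.
Euler critical load P_cr = π²EI/L_e² = π²×68400×345300/2065² = 54670 N.
P_allow = P_cr/n = 54670/2.3 = 23770 N.

P_allow = 23.8 kN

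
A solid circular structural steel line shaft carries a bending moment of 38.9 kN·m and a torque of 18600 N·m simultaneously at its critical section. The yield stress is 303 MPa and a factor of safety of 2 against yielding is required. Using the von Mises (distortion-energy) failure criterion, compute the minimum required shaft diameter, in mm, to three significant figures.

d = 141 mm

σ_allow = σ_y/n = 303/2 = 151.5 MPa.
For a solid shaft σ_b = 32M/(πd³) and τ = 16T/(πd³), so the von Mises stress is σ' = (16/πd³)·√(4M²+3T²).
√(4M²+3T²) = √(4×(3.890×10^7)² + 3×(1.860×10^7)²) = 8.421×10^7 N·mm.
d³ = 16×8.421×10^7/(π×151.5) = 2.831×10^6 mm³.
d = 141.5 mm.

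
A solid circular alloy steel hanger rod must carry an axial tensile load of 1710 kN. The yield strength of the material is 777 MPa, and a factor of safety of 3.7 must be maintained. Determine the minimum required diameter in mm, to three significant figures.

Allowable stress σ_allow = 777/3.7 = 210.0 MPa.
Required area A = F/σ_allow = 1710000/210.0 = 8143 mm².
A = πd²/4 → d = √(4A/π) = 101.8 mm.

d = 102 mm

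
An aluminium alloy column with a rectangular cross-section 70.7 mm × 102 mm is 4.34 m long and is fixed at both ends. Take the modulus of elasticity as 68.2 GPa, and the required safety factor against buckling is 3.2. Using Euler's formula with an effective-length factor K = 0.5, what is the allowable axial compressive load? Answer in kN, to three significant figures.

P_allow = 134 kN

Buckling occurs about the weak axis: I_min = h·b³/12 = 102×70.7³/12 = 3.004×10^6 mm⁴ (b = 70.7 mm is the smaller dimension).
Effective length L_e = KL = 0.5×4.34 m = 2170 mm.
Euler critical load P_cr = π²EI/L_e² = π²×68200×3.004×10^6/2170² = 429400 N.
P_allow = P_cr/n = 429400/3.2 = 134200 N.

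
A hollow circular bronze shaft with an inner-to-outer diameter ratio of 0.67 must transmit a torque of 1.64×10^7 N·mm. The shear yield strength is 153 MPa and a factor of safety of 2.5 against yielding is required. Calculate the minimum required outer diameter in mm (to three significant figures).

d_o = 120 mm

τ_allow = 153/2.5 = 61.20 MPa.
For a hollow shaft τ = 16T/[πd_o³(1−k⁴)] with k = 0.67, so 1−k⁴ = 0.7985.
d_o³ = 16T/[π τ_allow (1−k⁴)] = 16×1.6400×10^7/(π×61.20×0.7985) = 1.709×10^6 mm³.
d_o = 119.6 mm.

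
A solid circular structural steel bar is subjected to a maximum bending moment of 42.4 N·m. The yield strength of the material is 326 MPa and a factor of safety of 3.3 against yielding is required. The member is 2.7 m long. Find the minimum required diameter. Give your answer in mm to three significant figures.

d = 16.4 mm

σ_allow = 326/3.3 = 98.79 MPa.
For a solid circular section σ = 32M/(πd³), so d³ = 32M/(π σ_allow) = 32×42400/(π×98.79) = 4372 mm³.
d = 16.35 mm.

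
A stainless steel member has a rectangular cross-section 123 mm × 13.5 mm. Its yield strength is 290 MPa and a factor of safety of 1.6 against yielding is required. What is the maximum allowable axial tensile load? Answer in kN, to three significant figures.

σ_allow = 290/1.6 = 181.2 MPa.
A = 123×13.5 = 1660 mm².
F_allow = σ_allow × A = 181.2×1660 = 301000 N.

F_allow = 301 kN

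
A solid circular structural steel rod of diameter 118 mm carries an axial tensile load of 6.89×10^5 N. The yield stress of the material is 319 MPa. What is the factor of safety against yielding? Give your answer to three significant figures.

A = πd²/4 = 10940 mm².
σ = F/A = 689000/10940 = 63.00 MPa.
n = 319/63.00 = 5.063.

n = 5.06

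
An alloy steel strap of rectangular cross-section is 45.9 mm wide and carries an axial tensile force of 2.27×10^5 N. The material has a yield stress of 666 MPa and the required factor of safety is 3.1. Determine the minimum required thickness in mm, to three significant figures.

t = 23.0 mm

σ_allow = 666/3.1 = 214.8 MPa.
Required area A = F/σ_allow = 227000/214.8 = 1057 mm².
t = A/w = 1057/45.9 = 23.02 mm.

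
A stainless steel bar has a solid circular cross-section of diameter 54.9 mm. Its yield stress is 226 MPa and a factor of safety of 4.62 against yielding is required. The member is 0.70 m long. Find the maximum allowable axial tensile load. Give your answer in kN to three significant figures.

F_allow = 116 kN

σ_allow = 226/4.62 = 48.92 MPa.
A = πd²/4 = π×54.9²/4 = 2367 mm².
F_allow = σ_allow × A = 48.92×2367 = 115800 N.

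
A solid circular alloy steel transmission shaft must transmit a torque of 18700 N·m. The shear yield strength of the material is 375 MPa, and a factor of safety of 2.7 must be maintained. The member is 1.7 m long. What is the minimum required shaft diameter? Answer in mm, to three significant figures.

d = 88.2 mm

Allowable shear stress τ_allow = 375/2.7 = 138.9 MPa.
For a solid shaft τ = 16T/(πd³), so d³ = 16T/(π τ_allow) = 16×1.8700×10^7/(π×138.9) = 685700 mm³.
d = (685700)^(1/3) = 88.18 mm.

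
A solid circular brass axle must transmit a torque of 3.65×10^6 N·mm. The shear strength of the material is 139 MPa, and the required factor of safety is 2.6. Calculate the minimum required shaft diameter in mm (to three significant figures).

Allowable shear stress τ_allow = 139/2.6 = 53.46 MPa.
For a solid shaft τ = 16T/(πd³), so d³ = 16T/(π τ_allow) = 16×3650000/(π×53.46) = 347700 mm³.
d = (347700)^(1/3) = 70.32 mm.

d = 70.3 mm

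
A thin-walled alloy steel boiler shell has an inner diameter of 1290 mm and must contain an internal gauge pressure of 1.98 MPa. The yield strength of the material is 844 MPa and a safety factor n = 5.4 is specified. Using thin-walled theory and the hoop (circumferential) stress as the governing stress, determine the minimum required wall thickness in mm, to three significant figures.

t = 8.17 mm

σ_allow = 844/5.4 = 156.3 MPa.
Hoop stress σ_h = pD/(2t), so t = pD/(2σ_allow) = 1.98×1290/(2×156.3) = 8.171 mm.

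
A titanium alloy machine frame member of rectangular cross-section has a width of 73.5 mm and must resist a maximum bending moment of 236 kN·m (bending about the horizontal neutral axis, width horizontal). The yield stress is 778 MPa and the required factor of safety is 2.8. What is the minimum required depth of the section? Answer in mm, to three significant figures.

h = 263 mm

σ_allow = 778/2.8 = 277.9 MPa.
For a rectangular section σ = 6M/(bh²), so h² = 6M/(b σ_allow) = 6×2.3600×10^8/(73.5×277.9) = 69340 mm².
h = 263.3 mm.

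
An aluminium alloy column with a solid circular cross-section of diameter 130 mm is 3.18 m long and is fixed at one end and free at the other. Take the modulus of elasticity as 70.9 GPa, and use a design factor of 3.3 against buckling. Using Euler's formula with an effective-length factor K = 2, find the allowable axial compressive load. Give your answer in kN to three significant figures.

I = πd⁴/64 = π×130⁴/64 = 1.402×10^7 mm⁴.
Effective length L_e = KL = 2×3.18 m = 6360 mm.
Euler critical load P_cr = π²EI/L_e² = π²×70900×1.402×10^7/6360² = 242500 N.
P_allow = P_cr/n = 242500/3.3 = 73500 N.

P_allow = 73.5 kN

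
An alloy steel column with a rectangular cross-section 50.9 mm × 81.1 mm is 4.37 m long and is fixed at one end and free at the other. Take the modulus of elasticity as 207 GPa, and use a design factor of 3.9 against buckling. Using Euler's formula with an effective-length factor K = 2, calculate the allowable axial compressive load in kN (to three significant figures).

P_allow = 6.11 kN

Buckling occurs about the weak axis: I_min = h·b³/12 = 81.1×50.9³/12 = 891200 mm⁴ (b = 50.9 mm is the smaller dimension).
Effective length L_e = KL = 2×4.37 m = 8740 mm.
Euler critical load P_cr = π²EI/L_e² = π²×207000×891200/8740² = 23840 N.
P_allow = P_cr/n = 23840/3.9 = 6112 N.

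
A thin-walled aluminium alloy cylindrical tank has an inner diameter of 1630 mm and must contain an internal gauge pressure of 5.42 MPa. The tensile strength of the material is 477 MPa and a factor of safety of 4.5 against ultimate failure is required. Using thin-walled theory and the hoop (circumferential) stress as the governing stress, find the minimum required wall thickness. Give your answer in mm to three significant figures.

t = 41.7 mm

σ_allow = 477/4.5 = 106.0 MPa.
Hoop stress σ_h = pD/(2t), so t = pD/(2σ_allow) = 5.42×1630/(2×106.0) = 41.67 mm.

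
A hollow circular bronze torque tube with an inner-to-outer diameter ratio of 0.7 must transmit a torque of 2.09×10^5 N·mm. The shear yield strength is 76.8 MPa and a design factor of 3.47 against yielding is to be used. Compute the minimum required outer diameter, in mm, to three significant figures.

d_o = 39.9 mm

τ_allow = 76.8/3.47 = 22.13 MPa.
For a hollow shaft τ = 16T/[πd_o³(1−k⁴)] with k = 0.7, so 1−k⁴ = 0.7599.
d_o³ = 16T/[π τ_allow (1−k⁴)] = 16×209000/(π×22.13×0.7599) = 63290 mm³.
d_o = 39.85 mm.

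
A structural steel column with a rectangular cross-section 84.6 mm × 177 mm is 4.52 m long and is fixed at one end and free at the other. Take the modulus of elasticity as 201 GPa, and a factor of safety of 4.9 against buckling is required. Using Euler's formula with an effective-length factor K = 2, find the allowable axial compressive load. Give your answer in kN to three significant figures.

P_allow = 44.2 kN

Buckling occurs about the weak axis: I_min = h·b³/12 = 177×84.6³/12 = 8.931×10^6 mm⁴ (b = 84.6 mm is the smaller dimension).
Effective length L_e = KL = 2×4.52 m = 9040 mm.
Euler critical load P_cr = π²EI/L_e² = π²×201000×8.931×10^6/9040² = 216800 N.
P_allow = P_cr/n = 216800/4.9 = 44250 N.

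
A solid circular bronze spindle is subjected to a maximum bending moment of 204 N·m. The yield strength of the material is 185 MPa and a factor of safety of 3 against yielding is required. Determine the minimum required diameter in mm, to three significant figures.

σ_allow = 185/3 = 61.67 MPa.
For a solid circular section σ = 32M/(πd³), so d³ = 32M/(π σ_allow) = 32×204000/(π×61.67) = 33700 mm³.
d = 32.30 mm.

d = 32.3 mm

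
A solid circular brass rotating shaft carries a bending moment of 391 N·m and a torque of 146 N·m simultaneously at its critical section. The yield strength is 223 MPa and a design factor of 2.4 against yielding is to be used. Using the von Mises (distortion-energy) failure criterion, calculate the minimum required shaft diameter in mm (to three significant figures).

d = 35.6 mm

σ_allow = σ_y/n = 223/2.4 = 92.92 MPa.
For a solid shaft σ_b = 32M/(πd³) and τ = 16T/(πd³), so the von Mises stress is σ' = (16/πd³)·√(4M²+3T²).
√(4M²+3T²) = √(4×(391000)² + 3×(146000)²) = 821900 N·mm.
d³ = 16×821900/(π×92.92) = 45050 mm³.
d = 35.58 mm.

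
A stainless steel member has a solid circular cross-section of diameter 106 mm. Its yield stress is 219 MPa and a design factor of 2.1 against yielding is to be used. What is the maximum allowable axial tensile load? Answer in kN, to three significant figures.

σ_allow = 219/2.1 = 104.3 MPa.
A = πd²/4 = π×106²/4 = 8825 mm².
F_allow = σ_allow × A = 104.3×8825 = 920300 N.

F_allow = 920 kN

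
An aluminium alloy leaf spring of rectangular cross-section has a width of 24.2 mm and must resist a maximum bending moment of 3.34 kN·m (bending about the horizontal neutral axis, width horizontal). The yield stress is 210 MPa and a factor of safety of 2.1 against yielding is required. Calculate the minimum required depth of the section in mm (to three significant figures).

h = 91.0 mm

σ_allow = 210/2.1 = 100.0 MPa.
For a rectangular section σ = 6M/(bh²), so h² = 6M/(b σ_allow) = 6×3340000/(24.2×100.0) = 8281 mm².
h = 91.00 mm.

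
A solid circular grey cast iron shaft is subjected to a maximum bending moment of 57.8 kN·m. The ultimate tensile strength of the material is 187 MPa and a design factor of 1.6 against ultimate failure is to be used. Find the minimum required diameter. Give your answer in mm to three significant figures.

σ_allow = 187/1.6 = 116.9 MPa.
For a solid circular section σ = 32M/(πd³), so d³ = 32M/(π σ_allow) = 32×5.7800×10^7/(π×116.9) = 5.037×10^6 mm³.
d = 171.4 mm.

d = 171 mm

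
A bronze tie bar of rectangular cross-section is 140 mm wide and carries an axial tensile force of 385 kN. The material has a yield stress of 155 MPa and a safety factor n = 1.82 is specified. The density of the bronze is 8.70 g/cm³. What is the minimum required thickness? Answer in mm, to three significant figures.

t = 32.3 mm

σ_allow = 155/1.82 = 85.16 MPa.
Required area A = F/σ_allow = 385000/85.16 = 4521 mm².
t = A/w = 4521/140 = 32.29 mm.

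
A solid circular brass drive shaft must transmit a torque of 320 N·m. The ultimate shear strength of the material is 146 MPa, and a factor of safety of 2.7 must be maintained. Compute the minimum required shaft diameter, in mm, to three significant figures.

Allowable shear stress τ_allow = 146/2.7 = 54.07 MPa.
For a solid shaft τ = 16T/(πd³), so d³ = 16T/(π τ_allow) = 16×320000/(π×54.07) = 30140 mm³.
d = (30140)^(1/3) = 31.12 mm.

d = 31.1 mm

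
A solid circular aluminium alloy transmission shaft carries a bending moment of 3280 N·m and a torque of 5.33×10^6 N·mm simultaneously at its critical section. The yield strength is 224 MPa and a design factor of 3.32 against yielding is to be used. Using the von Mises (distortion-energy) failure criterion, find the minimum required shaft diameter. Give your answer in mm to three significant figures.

d = 94.9 mm

σ_allow = σ_y/n = 224/3.32 = 67.47 MPa.
For a solid shaft σ_b = 32M/(πd³) and τ = 16T/(πd³), so the von Mises stress is σ' = (16/πd³)·√(4M²+3T²).
√(4M²+3T²) = √(4×(3.280×10^6)² + 3×(5.330×10^6)²) = 1.133×10^7 N·mm.
d³ = 16×1.133×10^7/(π×67.47) = 854900 mm³.
d = 94.91 mm.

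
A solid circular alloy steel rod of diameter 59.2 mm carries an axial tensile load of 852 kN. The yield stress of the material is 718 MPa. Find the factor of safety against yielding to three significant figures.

n = 2.32

A = πd²/4 = 2753 mm².
σ = F/A = 852000/2753 = 309.5 MPa.
n = 718/309.5 = 2.320.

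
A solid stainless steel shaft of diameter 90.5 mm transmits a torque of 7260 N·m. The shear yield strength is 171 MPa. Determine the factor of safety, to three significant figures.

τ = 16T/(πd³) = 16×7260000/(π×90.5³) = 49.88 MPa.
n = τ_limit/τ = 171/49.88 = 3.428.

n = 3.43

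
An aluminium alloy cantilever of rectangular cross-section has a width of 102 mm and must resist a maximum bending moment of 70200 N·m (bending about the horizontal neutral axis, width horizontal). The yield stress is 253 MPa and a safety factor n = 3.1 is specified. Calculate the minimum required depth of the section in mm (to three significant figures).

h = 225 mm

σ_allow = 253/3.1 = 81.61 MPa.
For a rectangular section σ = 6M/(bh²), so h² = 6M/(b σ_allow) = 6×7.0200×10^7/(102×81.61) = 50600 mm².
h = 224.9 mm.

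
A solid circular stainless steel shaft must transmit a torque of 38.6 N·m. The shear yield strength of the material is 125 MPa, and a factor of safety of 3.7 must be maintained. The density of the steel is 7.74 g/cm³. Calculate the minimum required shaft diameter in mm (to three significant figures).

d = 18.0 mm

Allowable shear stress τ_allow = 125/3.7 = 33.78 MPa.
For a solid shaft τ = 16T/(πd³), so d³ = 16T/(π τ_allow) = 16×38600/(π×33.78) = 5819 mm³.
d = (5819)^(1/3) = 17.99 mm.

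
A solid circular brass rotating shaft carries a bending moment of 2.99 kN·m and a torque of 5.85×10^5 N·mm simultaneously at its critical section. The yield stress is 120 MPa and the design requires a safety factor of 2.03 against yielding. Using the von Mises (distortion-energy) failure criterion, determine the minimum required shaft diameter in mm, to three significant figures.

d = 80.5 mm

σ_allow = σ_y/n = 120/2.03 = 59.11 MPa.
For a solid shaft σ_b = 32M/(πd³) and τ = 16T/(πd³), so the von Mises stress is σ' = (16/πd³)·√(4M²+3T²).
√(4M²+3T²) = √(4×(2.990×10^6)² + 3×(585000)²) = 6.065×10^6 N·mm.
d³ = 16×6.065×10^6/(π×59.11) = 522600 mm³.
d = 80.55 mm.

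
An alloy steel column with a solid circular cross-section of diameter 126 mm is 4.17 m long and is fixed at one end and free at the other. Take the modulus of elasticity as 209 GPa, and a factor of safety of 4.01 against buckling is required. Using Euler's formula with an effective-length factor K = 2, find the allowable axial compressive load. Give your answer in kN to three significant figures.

I = πd⁴/64 = π×126⁴/64 = 1.237×10^7 mm⁴.
Effective length L_e = KL = 2×4.17 m = 8340 mm.
Euler critical load P_cr = π²EI/L_e² = π²×209000×1.237×10^7/8340² = 366900 N.
P_allow = P_cr/n = 366900/4.01 = 91500 N.

P_allow = 91.5 kN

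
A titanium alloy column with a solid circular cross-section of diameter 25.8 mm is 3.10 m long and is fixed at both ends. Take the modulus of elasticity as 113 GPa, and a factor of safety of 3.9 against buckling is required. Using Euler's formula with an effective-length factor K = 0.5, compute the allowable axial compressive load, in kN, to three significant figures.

I = πd⁴/64 = π×25.8⁴/64 = 21750 mm⁴.
Effective length L_e = KL = 0.5×3.10 m = 1550 mm.
Euler critical load P_cr = π²EI/L_e² = π²×113000×21750/1550² = 10100 N.
P_allow = P_cr/n = 10100/3.9 = 2589 N.

P_allow = 2.59 kN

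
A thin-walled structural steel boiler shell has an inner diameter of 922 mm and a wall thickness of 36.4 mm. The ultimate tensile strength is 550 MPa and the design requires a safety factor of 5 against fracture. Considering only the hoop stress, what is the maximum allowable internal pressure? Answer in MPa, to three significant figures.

p_allow = 8.69 MPa

σ_allow = 550/5 = 110.0 MPa.
σ_h = pD/(2t) → p_allow = 2σ_allow t/D = 2×110.0×36.4/922 = 8.685 MPa.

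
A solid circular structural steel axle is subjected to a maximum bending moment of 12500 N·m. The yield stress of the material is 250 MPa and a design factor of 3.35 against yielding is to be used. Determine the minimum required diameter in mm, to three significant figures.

σ_allow = 250/3.35 = 74.63 MPa.
For a solid circular section σ = 32M/(πd³), so d³ = 32M/(π σ_allow) = 32×1.2500×10^7/(π×74.63) = 1.706×10^6 mm³.
d = 119.5 mm.

d = 119 mm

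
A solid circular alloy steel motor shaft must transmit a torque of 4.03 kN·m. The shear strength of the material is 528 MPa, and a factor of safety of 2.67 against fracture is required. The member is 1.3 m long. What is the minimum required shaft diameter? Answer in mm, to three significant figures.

Allowable shear stress τ_allow = 528/2.67 = 197.8 MPa.
For a solid shaft τ = 16T/(πd³), so d³ = 16T/(π τ_allow) = 16×4030000/(π×197.8) = 103800 mm³.
d = (103800)^(1/3) = 46.99 mm.

d = 47.0 mm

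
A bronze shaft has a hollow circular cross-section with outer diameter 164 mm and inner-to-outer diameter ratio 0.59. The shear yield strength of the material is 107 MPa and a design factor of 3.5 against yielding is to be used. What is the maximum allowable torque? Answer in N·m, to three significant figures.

τ_allow = 107/3.5 = 30.57 MPa.
For a hollow shaft T_allow = τ_allow·πd_o³(1−k⁴)/16 with 1−k⁴ = 0.8788, so πd_o³(1−k⁴)/16 = 761100 mm³.
T_allow = 30.57×761100 = 2.327×10^7 N·mm = 23270 N·m.

T_allow = 23300 N·m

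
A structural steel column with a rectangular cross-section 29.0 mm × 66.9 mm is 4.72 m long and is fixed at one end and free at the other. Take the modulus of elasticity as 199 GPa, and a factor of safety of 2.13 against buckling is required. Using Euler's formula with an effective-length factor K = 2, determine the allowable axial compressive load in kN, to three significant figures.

P_allow = 1.41 kN

Buckling occurs about the weak axis: I_min = h·b³/12 = 66.9×29.0³/12 = 136000 mm⁴ (b = 29.0 mm is the smaller dimension).
Effective length L_e = KL = 2×4.72 m = 9440 mm.
Euler critical load P_cr = π²EI/L_e² = π²×199000×136000/9440² = 2997 N.
P_allow = P_cr/n = 2997/2.13 = 1407 N.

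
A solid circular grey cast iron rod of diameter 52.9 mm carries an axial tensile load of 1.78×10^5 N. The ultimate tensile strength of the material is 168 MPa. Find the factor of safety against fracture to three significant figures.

n = 2.07

A = πd²/4 = 2198 mm².
σ = F/A = 178000/2198 = 80.99 MPa.
n = 168/80.99 = 2.074.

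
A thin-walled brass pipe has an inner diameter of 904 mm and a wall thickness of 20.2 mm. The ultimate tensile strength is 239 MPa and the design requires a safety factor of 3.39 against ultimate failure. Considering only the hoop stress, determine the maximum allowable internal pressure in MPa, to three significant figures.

p_allow = 3.15 MPa

σ_allow = 239/3.39 = 70.50 MPa.
σ_h = pD/(2t) → p_allow = 2σ_allow t/D = 2×70.50×20.2/904 = 3.151 MPa.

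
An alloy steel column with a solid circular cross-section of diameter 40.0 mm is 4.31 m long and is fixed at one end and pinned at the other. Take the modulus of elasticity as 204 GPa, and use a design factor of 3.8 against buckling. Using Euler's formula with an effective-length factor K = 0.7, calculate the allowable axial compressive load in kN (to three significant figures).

I = πd⁴/64 = π×40.0⁴/64 = 125700 mm⁴.
Effective length L_e = KL = 0.7×4.31 m = 3017 mm.
Euler critical load P_cr = π²EI/L_e² = π²×204000×125700/3017² = 27800 N.
P_allow = P_cr/n = 27800/3.8 = 7315 N.

P_allow = 7.31 kN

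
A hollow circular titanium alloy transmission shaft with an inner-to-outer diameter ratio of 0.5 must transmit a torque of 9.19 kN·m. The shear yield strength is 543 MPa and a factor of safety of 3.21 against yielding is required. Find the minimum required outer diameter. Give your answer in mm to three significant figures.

d_o = 66.6 mm

τ_allow = 543/3.21 = 169.2 MPa.
For a hollow shaft τ = 16T/[πd_o³(1−k⁴)] with k = 0.5, so 1−k⁴ = 0.9375.
d_o³ = 16T/[π τ_allow (1−k⁴)] = 16×9190000/(π×169.2×0.9375) = 295100 mm³.
d_o = 66.58 mm.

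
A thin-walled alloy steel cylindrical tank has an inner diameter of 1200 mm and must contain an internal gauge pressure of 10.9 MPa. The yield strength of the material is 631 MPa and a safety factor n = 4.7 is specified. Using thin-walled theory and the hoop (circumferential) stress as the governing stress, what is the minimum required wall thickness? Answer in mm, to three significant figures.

t = 48.7 mm

σ_allow = 631/4.7 = 134.3 MPa.
Hoop stress σ_h = pD/(2t), so t = pD/(2σ_allow) = 10.9×1200/(2×134.3) = 48.71 mm.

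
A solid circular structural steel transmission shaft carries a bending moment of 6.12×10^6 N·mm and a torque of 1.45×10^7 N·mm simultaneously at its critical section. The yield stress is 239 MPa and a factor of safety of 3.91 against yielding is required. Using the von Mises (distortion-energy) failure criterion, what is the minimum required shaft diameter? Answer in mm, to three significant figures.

d = 133 mm

σ_allow = σ_y/n = 239/3.91 = 61.13 MPa.
For a solid shaft σ_b = 32M/(πd³) and τ = 16T/(πd³), so the von Mises stress is σ' = (16/πd³)·√(4M²+3T²).
√(4M²+3T²) = √(4×(6.120×10^6)² + 3×(1.450×10^7)²) = 2.794×10^7 N·mm.
d³ = 16×2.794×10^7/(π×61.13) = 2.328×10^6 mm³.
d = 132.5 mm.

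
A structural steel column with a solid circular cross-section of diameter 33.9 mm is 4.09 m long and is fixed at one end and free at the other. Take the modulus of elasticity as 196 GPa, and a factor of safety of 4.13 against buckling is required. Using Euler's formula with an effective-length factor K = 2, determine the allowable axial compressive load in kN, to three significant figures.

P_allow = 0.454 kN

I = πd⁴/64 = π×33.9⁴/64 = 64830 mm⁴.
Effective length L_e = KL = 2×4.09 m = 8180 mm.
Euler critical load P_cr = π²EI/L_e² = π²×196000×64830/8180² = 1874 N.
P_allow = P_cr/n = 1874/4.13 = 453.8 N.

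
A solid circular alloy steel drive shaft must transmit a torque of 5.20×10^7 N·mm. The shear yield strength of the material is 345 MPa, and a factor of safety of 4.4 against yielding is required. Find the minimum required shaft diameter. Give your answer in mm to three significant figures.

d = 150 mm

Allowable shear stress τ_allow = 345/4.4 = 78.41 MPa.
For a solid shaft τ = 16T/(πd³), so d³ = 16T/(π τ_allow) = 16×5.2000×10^7/(π×78.41) = 3.378×10^6 mm³.
d = (3.378×10^6)^(1/3) = 150.0 mm.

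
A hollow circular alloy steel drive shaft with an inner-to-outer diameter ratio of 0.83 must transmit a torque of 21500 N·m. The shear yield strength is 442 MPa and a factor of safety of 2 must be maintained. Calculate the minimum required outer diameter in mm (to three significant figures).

d_o = 98.1 mm

τ_allow = 442/2 = 221.0 MPa.
For a hollow shaft τ = 16T/[πd_o³(1−k⁴)] with k = 0.83, so 1−k⁴ = 0.5254.
d_o³ = 16T/[π τ_allow (1−k⁴)] = 16×2.1500×10^7/(π×221.0×0.5254) = 943000 mm³.
d_o = 98.06 mm.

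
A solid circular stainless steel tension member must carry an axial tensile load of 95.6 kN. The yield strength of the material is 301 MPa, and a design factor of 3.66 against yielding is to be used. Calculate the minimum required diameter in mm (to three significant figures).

d = 38.5 mm

Allowable stress σ_allow = 301/3.66 = 82.24 MPa.
Required area A = F/σ_allow = 95600/82.24 = 1162 mm².
A = πd²/4 → d = √(4A/π) = 38.47 mm.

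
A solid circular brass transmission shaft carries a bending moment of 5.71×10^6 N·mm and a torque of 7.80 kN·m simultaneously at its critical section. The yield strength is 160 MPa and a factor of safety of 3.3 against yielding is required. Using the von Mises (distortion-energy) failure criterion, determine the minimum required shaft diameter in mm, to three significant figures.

σ_allow = σ_y/n = 160/3.3 = 48.48 MPa.
For a solid shaft σ_b = 32M/(πd³) and τ = 16T/(πd³), so the von Mises stress is σ' = (16/πd³)·√(4M²+3T²).
√(4M²+3T²) = √(4×(5.710×10^6)² + 3×(7.800×10^6)²) = 1.769×10^7 N·mm.
d³ = 16×1.769×10^7/(π×48.48) = 1.858×10^6 mm³.
d = 122.9 mm.

d = 123 mm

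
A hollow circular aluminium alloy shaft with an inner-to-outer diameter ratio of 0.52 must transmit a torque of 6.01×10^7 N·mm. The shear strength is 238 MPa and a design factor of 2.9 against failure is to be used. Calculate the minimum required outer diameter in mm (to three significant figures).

τ_allow = 238/2.9 = 82.07 MPa.
For a hollow shaft τ = 16T/[πd_o³(1−k⁴)] with k = 0.52, so 1−k⁴ = 0.9269.
d_o³ = 16T/[π τ_allow (1−k⁴)] = 16×6.0100×10^7/(π×82.07×0.9269) = 4.024×10^6 mm³.
d_o = 159.1 mm.

d_o = 159 mm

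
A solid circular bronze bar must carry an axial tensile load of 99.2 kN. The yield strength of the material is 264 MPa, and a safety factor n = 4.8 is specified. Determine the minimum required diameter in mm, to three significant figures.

Allowable stress σ_allow = 264/4.8 = 55.00 MPa.
Required area A = F/σ_allow = 99200/55.00 = 1804 mm².
A = πd²/4 → d = √(4A/π) = 47.92 mm.

d = 47.9 mm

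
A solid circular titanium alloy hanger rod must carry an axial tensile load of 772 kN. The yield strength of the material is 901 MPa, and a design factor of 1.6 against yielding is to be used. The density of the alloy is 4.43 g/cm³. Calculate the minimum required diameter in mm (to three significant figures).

d = 41.8 mm

Allowable stress σ_allow = 901/1.6 = 563.1 MPa.
Required area A = F/σ_allow = 772000/563.1 = 1371 mm².
A = πd²/4 → d = √(4A/π) = 41.78 mm.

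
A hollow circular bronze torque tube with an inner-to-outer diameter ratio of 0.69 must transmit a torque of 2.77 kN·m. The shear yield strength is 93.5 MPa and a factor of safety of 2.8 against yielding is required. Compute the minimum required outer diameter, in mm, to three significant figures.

τ_allow = 93.5/2.8 = 33.39 MPa.
For a hollow shaft τ = 16T/[πd_o³(1−k⁴)] with k = 0.69, so 1−k⁴ = 0.7733.
d_o³ = 16T/[π τ_allow (1−k⁴)] = 16×2770000/(π×33.39×0.7733) = 546300 mm³.
d_o = 81.75 mm.

d_o = 81.7 mm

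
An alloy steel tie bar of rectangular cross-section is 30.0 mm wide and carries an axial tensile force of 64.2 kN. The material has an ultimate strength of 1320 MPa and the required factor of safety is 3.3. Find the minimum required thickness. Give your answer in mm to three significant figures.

t = 5.35 mm

σ_allow = 1320/3.3 = 400.0 MPa.
Required area A = F/σ_allow = 64200/400.0 = 160.5 mm².
t = A/w = 160.5/30.0 = 5.350 mm.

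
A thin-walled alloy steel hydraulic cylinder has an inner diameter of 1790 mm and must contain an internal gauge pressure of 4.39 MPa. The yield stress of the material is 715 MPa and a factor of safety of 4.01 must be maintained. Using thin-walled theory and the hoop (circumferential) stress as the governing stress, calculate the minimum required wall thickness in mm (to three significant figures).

σ_allow = 715/4.01 = 178.3 MPa.
Hoop stress σ_h = pD/(2t), so t = pD/(2σ_allow) = 4.39×1790/(2×178.3) = 22.04 mm.

t = 22.0 mm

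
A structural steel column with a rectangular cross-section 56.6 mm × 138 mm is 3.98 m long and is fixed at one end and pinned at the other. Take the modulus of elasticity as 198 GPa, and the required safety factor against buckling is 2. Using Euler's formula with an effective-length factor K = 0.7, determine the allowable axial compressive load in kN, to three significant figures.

Buckling occurs about the weak axis: I_min = h·b³/12 = 138×56.6³/12 = 2.085×10^6 mm⁴ (b = 56.6 mm is the smaller dimension).
Effective length L_e = KL = 0.7×3.98 m = 2786 mm.
Euler critical load P_cr = π²EI/L_e² = π²×198000×2.085×10^6/2786² = 525000 N.
P_allow = P_cr/n = 525000/2 = 262500 N.

P_allow = 262 kN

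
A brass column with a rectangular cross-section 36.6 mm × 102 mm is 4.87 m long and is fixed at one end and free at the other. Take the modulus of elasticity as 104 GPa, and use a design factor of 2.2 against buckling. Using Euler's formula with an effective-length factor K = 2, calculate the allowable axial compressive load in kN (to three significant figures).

Buckling occurs about the weak axis: I_min = h·b³/12 = 102×36.6³/12 = 416700 mm⁴ (b = 36.6 mm is the smaller dimension).
Effective length L_e = KL = 2×4.87 m = 9740 mm.
Euler critical load P_cr = π²EI/L_e² = π²×104000×416700/9740² = 4509 N.
P_allow = P_cr/n = 4509/2.2 = 2050 N.

P_allow = 2.05 kN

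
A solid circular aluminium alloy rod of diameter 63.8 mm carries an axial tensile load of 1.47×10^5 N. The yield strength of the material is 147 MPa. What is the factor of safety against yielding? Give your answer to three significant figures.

A = πd²/4 = 3197 mm².
σ = F/A = 147000/3197 = 45.98 MPa.
n = 147/45.98 = 3.197.

n = 3.20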